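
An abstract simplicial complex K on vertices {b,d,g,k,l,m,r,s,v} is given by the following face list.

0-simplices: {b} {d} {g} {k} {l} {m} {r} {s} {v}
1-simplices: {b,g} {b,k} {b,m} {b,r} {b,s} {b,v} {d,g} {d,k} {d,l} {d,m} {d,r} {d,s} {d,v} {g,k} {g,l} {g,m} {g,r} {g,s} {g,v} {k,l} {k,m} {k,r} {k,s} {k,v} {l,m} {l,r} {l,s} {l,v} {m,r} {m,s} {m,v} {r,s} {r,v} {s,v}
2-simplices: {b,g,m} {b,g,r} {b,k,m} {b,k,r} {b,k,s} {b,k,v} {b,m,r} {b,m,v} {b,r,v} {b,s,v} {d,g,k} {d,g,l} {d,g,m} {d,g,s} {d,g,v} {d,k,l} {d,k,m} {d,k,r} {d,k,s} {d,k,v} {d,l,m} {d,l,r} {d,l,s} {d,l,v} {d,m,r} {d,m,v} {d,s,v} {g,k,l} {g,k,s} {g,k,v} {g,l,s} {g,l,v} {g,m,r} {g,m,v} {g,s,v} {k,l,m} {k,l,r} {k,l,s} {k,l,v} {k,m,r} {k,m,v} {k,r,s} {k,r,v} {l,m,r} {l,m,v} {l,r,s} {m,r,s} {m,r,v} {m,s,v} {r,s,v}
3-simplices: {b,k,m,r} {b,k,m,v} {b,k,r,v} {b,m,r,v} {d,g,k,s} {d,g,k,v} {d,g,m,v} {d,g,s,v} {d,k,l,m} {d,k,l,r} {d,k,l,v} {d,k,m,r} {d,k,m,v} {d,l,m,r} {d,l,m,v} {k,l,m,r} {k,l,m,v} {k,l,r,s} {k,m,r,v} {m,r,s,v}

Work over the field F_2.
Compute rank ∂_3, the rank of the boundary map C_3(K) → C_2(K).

n_0=9 n_1=34 n_2=50 n_3=20  [Z2]
∂1: piv[bg,bk,bm,br,bs,bv,dg,dl] rk=8  ker:dk,dm,dr,ds,dv,gk,gl,gm,gr,gs,gv,kl,km,kr,ks,kv,lm,lr,ls,lv,mr,ms,mv,rs,rv,sv
∂2: piv[bgm,bgr,bkm,bkr,bks,bkv,bmr,bmv,brv,bsv,dgk,dgl,dgm,dgs,dgv,dkl,dkm,dkr,dks,dkv,dlm,dlr,dls,dlv,krs,mrs] rk=26  ker:dmr,dmv,dsv,gkl,gks,gkv,gls,glv,gmr,gmv,gsv,klm,klr,kls,klv,kmr,kmv,krv,lmr,lmv,lrs,mrv,msv,rsv
∂3: piv[bkmr,bkmv,bkrv,bmrv,dgks,dgkv,dgmv,dgsv,dklm,dklr,dklv,dkmr,dkmv,dlmr,dlmv,klrs,mrsv] rk=17  ker:klmr,klmv,kmrv
rk∂_3=17

rank∂_3=17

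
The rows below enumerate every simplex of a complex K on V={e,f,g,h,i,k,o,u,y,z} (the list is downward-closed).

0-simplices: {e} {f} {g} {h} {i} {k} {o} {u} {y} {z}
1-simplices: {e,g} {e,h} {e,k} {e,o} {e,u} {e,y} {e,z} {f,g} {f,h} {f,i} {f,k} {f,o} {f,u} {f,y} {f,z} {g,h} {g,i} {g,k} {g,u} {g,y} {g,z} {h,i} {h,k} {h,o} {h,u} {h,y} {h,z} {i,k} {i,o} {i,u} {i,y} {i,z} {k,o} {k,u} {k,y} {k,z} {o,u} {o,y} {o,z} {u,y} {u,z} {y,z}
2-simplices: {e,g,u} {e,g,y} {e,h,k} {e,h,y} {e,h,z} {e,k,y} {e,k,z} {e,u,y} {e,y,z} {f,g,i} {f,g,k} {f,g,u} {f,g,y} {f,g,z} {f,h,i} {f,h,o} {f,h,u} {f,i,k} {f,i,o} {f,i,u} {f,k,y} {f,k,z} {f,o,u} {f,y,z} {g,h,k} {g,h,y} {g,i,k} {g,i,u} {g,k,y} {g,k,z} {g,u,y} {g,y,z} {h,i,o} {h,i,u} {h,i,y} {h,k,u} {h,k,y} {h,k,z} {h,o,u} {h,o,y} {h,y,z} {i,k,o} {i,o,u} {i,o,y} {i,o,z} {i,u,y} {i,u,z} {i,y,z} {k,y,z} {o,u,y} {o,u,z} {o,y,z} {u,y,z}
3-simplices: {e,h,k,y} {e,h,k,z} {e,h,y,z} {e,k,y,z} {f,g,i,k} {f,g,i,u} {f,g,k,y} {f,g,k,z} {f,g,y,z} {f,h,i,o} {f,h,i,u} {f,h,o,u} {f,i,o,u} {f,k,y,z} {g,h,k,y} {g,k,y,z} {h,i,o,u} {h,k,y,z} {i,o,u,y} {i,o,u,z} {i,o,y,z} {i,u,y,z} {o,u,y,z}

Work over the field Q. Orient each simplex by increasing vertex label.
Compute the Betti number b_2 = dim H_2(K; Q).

n_0=10 n_1=42 n_2=53 n_3=23  [Q]
∂1: piv[eg,eh,ek,eo,eu,ey,ez,fg,fi] rk=9  ker:fh,fk,fo,fu,fy,fz,gh,gi,gk,gu,gy,gz,hi,hk,ho,hu,hy,hz,ik,io,iu,iy,iz,ko,ku,ky,kz,ou,oy,oz,uy,uz,yz
∂2: piv[egu,egy,ehk,ehy,ehz,eky,ekz,euy,eyz,fgi,fgk,fgu,fgy,fgz,fhi,fho,fhu,fik,fio,fiu,fky,fkz,fou,ghk,hiy,hku,hoy,iko,ioz,iuy,iuz,iyz] rk=32  ker:fyz,ghy,gik,giu,gky,gkz,guy,gyz,hio,hiu,hky,hkz,hou,hyz,iou,ioy,kyz,ouy,ouz,oyz,uyz
∂3: piv[ehky,ehkz,ehyz,ekyz,fgik,fgiu,fgky,fgkz,fgyz,fhio,fhiu,fhou,fiou,fkyz,ghky,iouy,iouz,ioyz,iuyz] rk=19  ker:gkyz,hiou,hkyz,ouyz
b_2=(53−32)−19=2

b_2=2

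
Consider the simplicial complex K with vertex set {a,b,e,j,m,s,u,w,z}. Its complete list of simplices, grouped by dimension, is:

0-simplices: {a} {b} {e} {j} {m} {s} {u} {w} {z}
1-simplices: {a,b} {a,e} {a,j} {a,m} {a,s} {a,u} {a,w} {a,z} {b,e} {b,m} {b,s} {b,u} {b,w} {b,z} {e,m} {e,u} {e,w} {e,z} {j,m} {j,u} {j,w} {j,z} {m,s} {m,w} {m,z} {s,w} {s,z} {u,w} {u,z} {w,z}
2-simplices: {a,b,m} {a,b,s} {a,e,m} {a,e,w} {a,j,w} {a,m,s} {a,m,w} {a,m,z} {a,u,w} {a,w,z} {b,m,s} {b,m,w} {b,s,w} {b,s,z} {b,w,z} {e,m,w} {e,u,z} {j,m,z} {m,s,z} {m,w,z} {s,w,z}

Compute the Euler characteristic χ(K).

n_0=9 n_1=30 n_2=21
χ=+9−30+21=0

χ(K)=0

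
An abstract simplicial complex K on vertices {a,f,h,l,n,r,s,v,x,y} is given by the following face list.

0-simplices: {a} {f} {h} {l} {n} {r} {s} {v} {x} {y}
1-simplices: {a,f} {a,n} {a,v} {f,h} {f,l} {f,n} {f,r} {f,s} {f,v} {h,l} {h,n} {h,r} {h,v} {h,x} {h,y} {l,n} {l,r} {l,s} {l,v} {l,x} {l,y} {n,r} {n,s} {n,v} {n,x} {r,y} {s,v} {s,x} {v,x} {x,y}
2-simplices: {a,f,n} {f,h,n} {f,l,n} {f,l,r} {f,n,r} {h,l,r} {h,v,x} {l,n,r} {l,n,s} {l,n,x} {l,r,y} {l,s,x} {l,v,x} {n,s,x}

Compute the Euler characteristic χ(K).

χ(K)=-6

n_0=10 n_1=30 n_2=14
χ=+10−30+14=-6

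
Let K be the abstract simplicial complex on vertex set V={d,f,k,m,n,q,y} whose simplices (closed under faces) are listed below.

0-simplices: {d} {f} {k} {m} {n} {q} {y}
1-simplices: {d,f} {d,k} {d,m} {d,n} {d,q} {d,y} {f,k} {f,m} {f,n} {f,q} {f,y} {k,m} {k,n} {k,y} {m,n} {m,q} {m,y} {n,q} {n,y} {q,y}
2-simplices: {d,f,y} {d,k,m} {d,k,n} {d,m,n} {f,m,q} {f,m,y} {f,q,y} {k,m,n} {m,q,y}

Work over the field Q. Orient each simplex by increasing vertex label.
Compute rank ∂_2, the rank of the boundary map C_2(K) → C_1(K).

rank∂_2=7

n_0=7 n_1=20 n_2=9  [Q]
∂1: piv[df,dk,dm,dn,dq,dy] rk=6  ker:fk,fm,fn,fq,fy,km,kn,ky,mn,mq,my,nq,ny,qy
∂2: piv[dfy,dkm,dkn,dmn,fmq,fmy,fqy] rk=7  ker:kmn,mqy
rk∂_2=7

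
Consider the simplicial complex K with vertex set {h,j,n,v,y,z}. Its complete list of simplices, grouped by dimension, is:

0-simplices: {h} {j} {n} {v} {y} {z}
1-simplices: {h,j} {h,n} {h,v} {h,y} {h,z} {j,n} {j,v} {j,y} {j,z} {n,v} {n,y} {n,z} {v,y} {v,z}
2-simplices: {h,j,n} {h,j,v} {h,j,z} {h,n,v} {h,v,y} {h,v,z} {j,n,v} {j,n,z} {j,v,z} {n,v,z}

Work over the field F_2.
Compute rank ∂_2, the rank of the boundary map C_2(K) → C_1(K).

rank∂_2=7

n_0=6 n_1=14 n_2=10  [Z2]
∂1: piv[hj,hn,hv,hy,hz] rk=5  ker:jn,jv,jy,jz,nv,ny,nz,vy,vz
∂2: piv[hjn,hjv,hjz,hnv,hvy,hvz,jnz] rk=7  ker:jnv,jvz,nvz
rk∂_2=7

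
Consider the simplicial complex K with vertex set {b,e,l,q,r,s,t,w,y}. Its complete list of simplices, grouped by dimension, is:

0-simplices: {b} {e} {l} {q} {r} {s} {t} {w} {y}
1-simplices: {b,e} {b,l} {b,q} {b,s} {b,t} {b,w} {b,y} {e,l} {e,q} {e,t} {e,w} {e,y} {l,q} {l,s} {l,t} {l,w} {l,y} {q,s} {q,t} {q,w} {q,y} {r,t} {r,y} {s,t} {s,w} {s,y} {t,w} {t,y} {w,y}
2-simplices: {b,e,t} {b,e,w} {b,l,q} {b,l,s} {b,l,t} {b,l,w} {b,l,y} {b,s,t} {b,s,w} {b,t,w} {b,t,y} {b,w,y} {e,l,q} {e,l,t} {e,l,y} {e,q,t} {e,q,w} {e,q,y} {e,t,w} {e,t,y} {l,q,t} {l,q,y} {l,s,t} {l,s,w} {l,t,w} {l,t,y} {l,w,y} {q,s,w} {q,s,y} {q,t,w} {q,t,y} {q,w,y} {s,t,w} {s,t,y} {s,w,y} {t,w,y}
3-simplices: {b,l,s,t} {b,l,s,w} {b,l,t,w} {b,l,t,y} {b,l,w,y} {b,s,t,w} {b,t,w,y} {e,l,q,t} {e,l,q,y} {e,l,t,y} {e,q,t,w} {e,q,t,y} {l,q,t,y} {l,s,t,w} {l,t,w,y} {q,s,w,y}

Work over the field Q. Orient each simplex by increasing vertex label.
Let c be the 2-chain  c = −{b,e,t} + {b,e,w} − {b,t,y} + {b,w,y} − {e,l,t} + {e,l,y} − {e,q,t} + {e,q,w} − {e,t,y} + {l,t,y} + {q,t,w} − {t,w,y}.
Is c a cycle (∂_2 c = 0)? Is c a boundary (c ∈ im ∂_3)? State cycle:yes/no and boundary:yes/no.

cycle:yes boundary:no

n_0=9 n_1=29 n_2=36 n_3=16  [Q]
∂1: piv[be,bl,bq,bs,bt,bw,by,rt] rk=8  ker:el,eq,et,ew,ey,lq,ls,lt,lw,ly,qs,qt,qw,qy,ry,st,sw,sy,tw,ty,wy
∂2: piv[bet,bew,blq,bls,blt,blw,bly,bst,bsw,btw,bty,bwy,elq,elt,ely,eqt,eqw,eqy,qsw,qsy] rk=20  ker:etw,ety,lqt,lqy,lst,lsw,ltw,lty,lwy,qtw,qty,qwy,stw,sty,swy,twy
∂3: piv[blst,blsw,bltw,blty,blwy,bstw,btwy,elqt,elqy,elty,eqtw,eqty,qswy] rk=13  ker:lqty,lstw,ltwy
∂2c = 0
c vs im∂3: residual ≠ 0 ⇒ not boundary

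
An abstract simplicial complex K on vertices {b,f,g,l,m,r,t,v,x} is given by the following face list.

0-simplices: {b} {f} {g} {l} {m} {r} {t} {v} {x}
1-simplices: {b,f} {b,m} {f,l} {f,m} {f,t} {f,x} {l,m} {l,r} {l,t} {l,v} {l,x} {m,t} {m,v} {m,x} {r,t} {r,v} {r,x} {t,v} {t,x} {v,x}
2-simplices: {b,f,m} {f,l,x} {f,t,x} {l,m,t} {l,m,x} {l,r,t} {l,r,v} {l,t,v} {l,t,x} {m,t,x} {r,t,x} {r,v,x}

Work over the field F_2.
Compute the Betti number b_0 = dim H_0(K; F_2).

b_0=2

n_0=9 n_1=20 n_2=12  [Z2]
∂1: piv[bf,bm,fl,ft,fx,lr,lv] rk=7  ker:fm,lm,lt,lx,mt,mv,mx,rt,rv,rx,tv,tx,vx
∂2: piv[bfm,flx,ftx,lmt,lmx,lrt,lrv,ltv,ltx,rtx,rvx] rk=11  ker:mtx
b_0=(9−0)−7=2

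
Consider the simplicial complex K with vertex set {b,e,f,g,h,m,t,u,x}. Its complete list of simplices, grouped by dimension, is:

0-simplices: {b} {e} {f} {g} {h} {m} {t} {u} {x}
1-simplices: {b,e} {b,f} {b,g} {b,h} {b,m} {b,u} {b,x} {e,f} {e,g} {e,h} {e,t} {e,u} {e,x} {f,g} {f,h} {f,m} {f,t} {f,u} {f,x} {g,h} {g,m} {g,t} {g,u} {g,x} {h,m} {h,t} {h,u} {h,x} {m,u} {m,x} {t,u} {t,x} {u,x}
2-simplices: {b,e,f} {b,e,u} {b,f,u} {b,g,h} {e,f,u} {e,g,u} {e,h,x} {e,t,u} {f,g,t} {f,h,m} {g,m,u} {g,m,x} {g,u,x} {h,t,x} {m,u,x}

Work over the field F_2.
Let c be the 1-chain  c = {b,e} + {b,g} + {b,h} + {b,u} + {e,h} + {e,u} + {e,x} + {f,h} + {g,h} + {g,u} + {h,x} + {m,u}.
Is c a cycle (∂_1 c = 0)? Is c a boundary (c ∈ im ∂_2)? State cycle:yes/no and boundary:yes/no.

n_0=9 n_1=33 n_2=15  [Z2]
∂1: piv[be,bf,bg,bh,bm,bu,bx,et] rk=8  ker:ef,eg,eh,eu,ex,fg,fh,fm,ft,fu,fx,gh,gm,gt,gu,gx,hm,ht,hu,hx,mu,mx,tu,tx,ux
∂2: piv[bef,beu,bfu,bgh,egu,ehx,etu,fgt,fhm,gmu,gmx,gux,htx] rk=13  ker:efu,mux
∂1c = {f} + {g} + {h} + {m}

cycle:no boundary:no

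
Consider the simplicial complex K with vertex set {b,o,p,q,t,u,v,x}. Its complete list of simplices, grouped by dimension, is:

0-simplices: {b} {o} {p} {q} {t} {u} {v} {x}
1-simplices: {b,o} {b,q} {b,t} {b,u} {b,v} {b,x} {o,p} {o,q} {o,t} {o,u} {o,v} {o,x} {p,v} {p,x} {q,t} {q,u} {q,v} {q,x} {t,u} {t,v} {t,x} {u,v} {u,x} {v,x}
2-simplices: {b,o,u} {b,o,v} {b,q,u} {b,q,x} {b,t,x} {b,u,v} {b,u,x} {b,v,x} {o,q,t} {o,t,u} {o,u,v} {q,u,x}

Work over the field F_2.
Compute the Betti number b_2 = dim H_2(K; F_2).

b_2=2

n_0=8 n_1=24 n_2=12  [Z2]
∂1: piv[bo,bq,bt,bu,bv,bx,op] rk=7  ker:oq,ot,ou,ov,ox,pv,px,qt,qu,qv,qx,tu,tv,tx,uv,ux,vx
∂2: piv[bou,bov,bqu,bqx,btx,buv,bux,bvx,oqt,otu] rk=10  ker:ouv,qux
b_2=(12−10)−0=2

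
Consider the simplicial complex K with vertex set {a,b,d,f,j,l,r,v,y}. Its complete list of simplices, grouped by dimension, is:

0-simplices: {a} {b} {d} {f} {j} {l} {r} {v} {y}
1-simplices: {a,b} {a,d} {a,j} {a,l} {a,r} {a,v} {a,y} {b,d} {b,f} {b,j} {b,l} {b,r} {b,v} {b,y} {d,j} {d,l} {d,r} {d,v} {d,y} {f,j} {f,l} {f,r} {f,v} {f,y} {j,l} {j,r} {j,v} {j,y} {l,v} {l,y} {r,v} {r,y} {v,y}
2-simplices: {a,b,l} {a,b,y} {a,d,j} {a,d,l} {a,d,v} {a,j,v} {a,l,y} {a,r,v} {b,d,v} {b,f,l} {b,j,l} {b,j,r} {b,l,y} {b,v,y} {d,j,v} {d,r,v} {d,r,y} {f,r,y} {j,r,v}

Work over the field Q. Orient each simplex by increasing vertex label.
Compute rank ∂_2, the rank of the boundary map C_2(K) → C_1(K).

rank∂_2=17

n_0=9 n_1=33 n_2=19  [Q]
∂1: piv[ab,ad,aj,al,ar,av,ay,bf] rk=8  ker:bd,bj,bl,br,bv,by,dj,dl,dr,dv,dy,fj,fl,fr,fv,fy,jl,jr,jv,jy,lv,ly,rv,ry,vy
∂2: piv[abl,aby,adj,adl,adv,ajv,aly,arv,bdv,bfl,bjl,bjr,bvy,drv,dry,fry,jrv] rk=17  ker:bly,djv
rk∂_2=17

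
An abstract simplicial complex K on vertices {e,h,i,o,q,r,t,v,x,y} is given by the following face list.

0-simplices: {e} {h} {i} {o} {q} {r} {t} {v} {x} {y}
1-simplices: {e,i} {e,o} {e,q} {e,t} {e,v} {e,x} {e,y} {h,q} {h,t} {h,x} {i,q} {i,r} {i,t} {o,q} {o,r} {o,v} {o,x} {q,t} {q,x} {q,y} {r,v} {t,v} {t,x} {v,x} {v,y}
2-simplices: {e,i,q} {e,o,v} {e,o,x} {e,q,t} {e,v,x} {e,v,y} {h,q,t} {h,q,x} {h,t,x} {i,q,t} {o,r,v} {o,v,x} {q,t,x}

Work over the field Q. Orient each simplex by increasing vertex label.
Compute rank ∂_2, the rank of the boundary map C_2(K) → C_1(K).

n_0=10 n_1=25 n_2=13  [Q]
∂1: piv[ei,eo,eq,et,ev,ex,ey,hq,ir] rk=9  ker:ht,hx,iq,it,oq,or,ov,ox,qt,qx,qy,rv,tv,tx,vx,vy
∂2: piv[eiq,eov,eox,eqt,evx,evy,hqt,hqx,htx,iqt,orv] rk=11  ker:ovx,qtx
rk∂_2=11

rank∂_2=11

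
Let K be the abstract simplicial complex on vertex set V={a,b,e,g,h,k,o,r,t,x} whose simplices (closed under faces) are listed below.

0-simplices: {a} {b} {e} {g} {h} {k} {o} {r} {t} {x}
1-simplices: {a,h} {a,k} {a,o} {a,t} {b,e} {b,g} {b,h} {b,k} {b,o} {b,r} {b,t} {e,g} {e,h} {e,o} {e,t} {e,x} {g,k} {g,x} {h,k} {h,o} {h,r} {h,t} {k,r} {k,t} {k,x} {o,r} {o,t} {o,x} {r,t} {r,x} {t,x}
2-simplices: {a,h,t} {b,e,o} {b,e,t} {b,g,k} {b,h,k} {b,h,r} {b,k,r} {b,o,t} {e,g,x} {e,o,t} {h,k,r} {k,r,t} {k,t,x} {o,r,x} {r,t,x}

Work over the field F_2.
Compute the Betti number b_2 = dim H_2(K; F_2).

n_0=10 n_1=31 n_2=15  [Z2]
∂1: piv[ah,ak,ao,at,be,bg,bh,br,ex] rk=9  ker:bk,bo,bt,eg,eh,eo,et,gk,gx,hk,ho,hr,ht,kr,kt,kx,or,ot,ox,rt,rx,tx
∂2: piv[aht,beo,bet,bgk,bhk,bhr,bkr,bot,egx,krt,ktx,orx,rtx] rk=13  ker:eot,hkr
b_2=(15−13)−0=2

b_2=2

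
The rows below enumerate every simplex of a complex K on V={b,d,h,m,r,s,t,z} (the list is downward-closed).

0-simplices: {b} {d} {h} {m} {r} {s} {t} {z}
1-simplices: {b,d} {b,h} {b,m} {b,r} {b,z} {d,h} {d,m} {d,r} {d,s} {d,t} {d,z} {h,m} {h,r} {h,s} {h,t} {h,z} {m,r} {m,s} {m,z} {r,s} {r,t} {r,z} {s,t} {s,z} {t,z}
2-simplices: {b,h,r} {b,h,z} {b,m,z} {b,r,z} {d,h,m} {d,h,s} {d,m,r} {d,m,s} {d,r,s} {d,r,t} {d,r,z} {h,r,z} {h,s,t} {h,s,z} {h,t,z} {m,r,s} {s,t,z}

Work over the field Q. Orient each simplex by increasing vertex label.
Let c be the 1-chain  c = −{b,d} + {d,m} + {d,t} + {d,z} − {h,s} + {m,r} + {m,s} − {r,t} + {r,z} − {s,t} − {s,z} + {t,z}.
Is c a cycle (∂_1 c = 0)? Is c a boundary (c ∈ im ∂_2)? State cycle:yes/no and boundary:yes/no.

cycle:no boundary:no

n_0=8 n_1=25 n_2=17  [Q]
∂1: piv[bd,bh,bm,br,bz,ds,dt] rk=7  ker:dh,dm,dr,dz,hm,hr,hs,ht,hz,mr,ms,mz,rs,rt,rz,st,sz,tz
∂2: piv[bhr,bhz,bmz,brz,dhm,dhs,dmr,dms,drs,drt,drz,hst,hsz,htz] rk=14  ker:hrz,mrs,stz
∂1c = {b} − 4·{d} + {h} − {m} + {r} + 2·{s} − 2·{t} + 2·{z}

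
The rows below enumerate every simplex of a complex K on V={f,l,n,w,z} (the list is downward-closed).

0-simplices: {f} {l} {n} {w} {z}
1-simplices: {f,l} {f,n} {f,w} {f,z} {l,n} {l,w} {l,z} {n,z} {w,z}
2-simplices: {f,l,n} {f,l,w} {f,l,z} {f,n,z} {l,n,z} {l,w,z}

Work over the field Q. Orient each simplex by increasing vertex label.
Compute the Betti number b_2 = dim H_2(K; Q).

b_2=1

n_0=5 n_1=9 n_2=6  [Q]
∂1: piv[fl,fn,fw,fz] rk=4  ker:ln,lw,lz,nz,wz
∂2: piv[fln,flw,flz,fnz,lwz] rk=5  ker:lnz
b_2=(6−5)−0=1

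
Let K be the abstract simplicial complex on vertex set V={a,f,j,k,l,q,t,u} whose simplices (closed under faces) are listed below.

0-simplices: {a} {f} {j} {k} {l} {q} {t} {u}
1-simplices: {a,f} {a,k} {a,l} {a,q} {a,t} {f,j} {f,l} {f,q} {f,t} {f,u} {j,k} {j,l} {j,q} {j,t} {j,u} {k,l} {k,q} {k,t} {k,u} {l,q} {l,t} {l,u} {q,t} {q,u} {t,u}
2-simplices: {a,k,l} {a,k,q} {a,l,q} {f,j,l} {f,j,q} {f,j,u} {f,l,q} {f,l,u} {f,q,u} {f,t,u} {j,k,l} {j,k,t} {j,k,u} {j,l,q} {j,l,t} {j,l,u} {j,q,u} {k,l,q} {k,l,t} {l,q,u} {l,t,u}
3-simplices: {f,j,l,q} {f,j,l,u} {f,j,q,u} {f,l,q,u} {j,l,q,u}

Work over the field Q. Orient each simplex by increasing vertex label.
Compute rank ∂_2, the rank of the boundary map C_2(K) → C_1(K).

rank∂_2=15

n_0=8 n_1=25 n_2=21 n_3=5  [Q]
∂1: piv[af,ak,al,aq,at,fj,fu] rk=7  ker:fl,fq,ft,jk,jl,jq,jt,ju,kl,kq,kt,ku,lq,lt,lu,qt,qu,tu
∂2: piv[akl,akq,alq,fjl,fjq,fju,flq,flu,fqu,ftu,jkl,jkt,jku,jlt,ltu] rk=15  ker:jlq,jlu,jqu,klq,klt,lqu
∂3: piv[fjlq,fjlu,fjqu,flqu] rk=4  ker:jlqu
rk∂_2=15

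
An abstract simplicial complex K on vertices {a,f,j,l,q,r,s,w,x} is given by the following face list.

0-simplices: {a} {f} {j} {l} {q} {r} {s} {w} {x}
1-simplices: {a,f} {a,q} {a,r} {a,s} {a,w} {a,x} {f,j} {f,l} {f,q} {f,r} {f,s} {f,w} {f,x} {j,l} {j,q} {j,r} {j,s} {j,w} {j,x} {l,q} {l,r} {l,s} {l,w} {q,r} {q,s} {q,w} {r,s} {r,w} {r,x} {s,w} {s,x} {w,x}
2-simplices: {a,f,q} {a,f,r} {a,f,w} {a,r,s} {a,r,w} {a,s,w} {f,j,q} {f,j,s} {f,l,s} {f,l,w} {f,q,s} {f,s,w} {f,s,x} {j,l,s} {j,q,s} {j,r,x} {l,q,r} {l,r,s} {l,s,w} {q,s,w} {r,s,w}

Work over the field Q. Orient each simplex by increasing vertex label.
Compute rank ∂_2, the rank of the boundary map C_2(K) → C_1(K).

n_0=9 n_1=32 n_2=21  [Q]
∂1: piv[af,aq,ar,as,aw,ax,fj,fl] rk=8  ker:fq,fr,fs,fw,fx,jl,jq,jr,js,jw,jx,lq,lr,ls,lw,qr,qs,qw,rs,rw,rx,sw,sx,wx
∂2: piv[afq,afr,afw,ars,arw,asw,fjq,fjs,fls,flw,fqs,fsw,fsx,jls,jrx,lqr,lrs,qsw] rk=18  ker:jqs,lsw,rsw
rk∂_2=18

rank∂_2=18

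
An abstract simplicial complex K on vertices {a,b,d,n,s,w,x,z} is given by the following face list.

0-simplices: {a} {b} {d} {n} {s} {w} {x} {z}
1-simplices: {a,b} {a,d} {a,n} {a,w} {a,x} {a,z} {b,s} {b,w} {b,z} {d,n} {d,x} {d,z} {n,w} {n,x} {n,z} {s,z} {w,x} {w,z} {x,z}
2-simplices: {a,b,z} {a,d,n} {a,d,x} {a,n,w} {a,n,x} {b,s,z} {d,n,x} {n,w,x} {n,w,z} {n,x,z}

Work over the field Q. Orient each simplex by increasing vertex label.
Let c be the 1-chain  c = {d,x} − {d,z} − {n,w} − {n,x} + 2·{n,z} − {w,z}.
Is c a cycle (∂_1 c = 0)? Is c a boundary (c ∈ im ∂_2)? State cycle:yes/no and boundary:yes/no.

cycle:yes boundary:no

n_0=8 n_1=19 n_2=10  [Q]
∂1: piv[ab,ad,an,aw,ax,az,bs] rk=7  ker:bw,bz,dn,dx,dz,nw,nx,nz,sz,wx,wz,xz
∂2: piv[abz,adn,adx,anw,anx,bsz,nwx,nwz,nxz] rk=9  ker:dnx
∂1c = 0
c vs im∂2: residual ≠ 0 ⇒ not boundary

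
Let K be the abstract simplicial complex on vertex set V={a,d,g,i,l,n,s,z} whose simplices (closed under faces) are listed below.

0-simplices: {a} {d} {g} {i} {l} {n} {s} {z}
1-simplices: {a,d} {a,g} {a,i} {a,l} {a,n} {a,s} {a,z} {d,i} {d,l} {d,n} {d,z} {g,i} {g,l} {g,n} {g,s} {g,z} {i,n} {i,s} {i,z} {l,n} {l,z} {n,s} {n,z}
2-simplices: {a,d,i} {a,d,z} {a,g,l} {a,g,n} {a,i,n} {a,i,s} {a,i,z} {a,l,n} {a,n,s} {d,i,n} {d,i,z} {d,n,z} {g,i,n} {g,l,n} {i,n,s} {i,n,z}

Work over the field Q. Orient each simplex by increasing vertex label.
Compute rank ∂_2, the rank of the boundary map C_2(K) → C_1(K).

n_0=8 n_1=23 n_2=16  [Q]
∂1: piv[ad,ag,ai,al,an,as,az] rk=7  ker:di,dl,dn,dz,gi,gl,gn,gs,gz,in,is,iz,ln,lz,ns,nz
∂2: piv[adi,adz,agl,agn,ain,ais,aiz,aln,ans,din,dnz,gin] rk=12  ker:diz,gln,ins,inz
rk∂_2=12

rank∂_2=12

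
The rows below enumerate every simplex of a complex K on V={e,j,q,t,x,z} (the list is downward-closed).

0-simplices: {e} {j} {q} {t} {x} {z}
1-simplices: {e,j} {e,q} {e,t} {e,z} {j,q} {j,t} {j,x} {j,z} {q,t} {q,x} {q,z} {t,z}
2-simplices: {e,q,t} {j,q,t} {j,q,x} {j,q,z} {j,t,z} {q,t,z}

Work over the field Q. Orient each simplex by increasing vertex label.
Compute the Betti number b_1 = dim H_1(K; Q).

b_1=2

n_0=6 n_1=12 n_2=6  [Q]
∂1: piv[ej,eq,et,ez,jx] rk=5  ker:jq,jt,jz,qt,qx,qz,tz
∂2: piv[eqt,jqt,jqx,jqz,jtz] rk=5  ker:qtz
b_1=(12−5)−5=2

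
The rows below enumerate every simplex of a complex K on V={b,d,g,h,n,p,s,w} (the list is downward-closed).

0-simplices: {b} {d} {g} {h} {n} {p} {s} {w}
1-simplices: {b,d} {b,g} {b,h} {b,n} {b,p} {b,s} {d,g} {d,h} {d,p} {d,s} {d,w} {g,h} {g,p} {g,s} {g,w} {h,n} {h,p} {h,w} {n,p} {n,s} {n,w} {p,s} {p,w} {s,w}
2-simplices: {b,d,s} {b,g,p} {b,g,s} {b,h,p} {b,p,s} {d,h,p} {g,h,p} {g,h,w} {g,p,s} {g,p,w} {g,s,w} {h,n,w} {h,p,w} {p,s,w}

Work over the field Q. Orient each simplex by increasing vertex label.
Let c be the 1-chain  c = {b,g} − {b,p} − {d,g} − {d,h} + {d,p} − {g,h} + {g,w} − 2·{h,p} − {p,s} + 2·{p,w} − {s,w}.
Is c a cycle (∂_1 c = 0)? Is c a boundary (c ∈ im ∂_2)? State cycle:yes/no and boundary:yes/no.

n_0=8 n_1=24 n_2=14  [Q]
∂1: piv[bd,bg,bh,bn,bp,bs,dw] rk=7  ker:dg,dh,dp,ds,gh,gp,gs,gw,hn,hp,hw,np,ns,nw,ps,pw,sw
∂2: piv[bds,bgp,bgs,bhp,bps,dhp,ghp,ghw,gpw,gsw,hnw] rk=11  ker:gps,hpw,psw
∂1c = {d} − 3·{p} + 2·{w}

cycle:no boundary:no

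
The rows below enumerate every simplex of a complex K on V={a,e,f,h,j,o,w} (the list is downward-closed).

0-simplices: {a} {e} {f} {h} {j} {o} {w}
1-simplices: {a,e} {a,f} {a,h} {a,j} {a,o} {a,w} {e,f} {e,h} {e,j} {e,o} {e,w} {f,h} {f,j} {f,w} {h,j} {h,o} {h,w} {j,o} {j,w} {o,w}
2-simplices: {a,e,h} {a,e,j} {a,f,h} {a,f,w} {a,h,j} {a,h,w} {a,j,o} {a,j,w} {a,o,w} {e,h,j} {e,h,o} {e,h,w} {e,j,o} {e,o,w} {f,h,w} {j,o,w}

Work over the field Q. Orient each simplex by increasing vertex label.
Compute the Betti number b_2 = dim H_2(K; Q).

b_2=4

n_0=7 n_1=20 n_2=16  [Q]
∂1: piv[ae,af,ah,aj,ao,aw] rk=6  ker:ef,eh,ej,eo,ew,fh,fj,fw,hj,ho,hw,jo,jw,ow
∂2: piv[aeh,aej,afh,afw,ahj,ahw,ajo,ajw,aow,eho,ehw,ejo] rk=12  ker:ehj,eow,fhw,jow
b_2=(16−12)−0=4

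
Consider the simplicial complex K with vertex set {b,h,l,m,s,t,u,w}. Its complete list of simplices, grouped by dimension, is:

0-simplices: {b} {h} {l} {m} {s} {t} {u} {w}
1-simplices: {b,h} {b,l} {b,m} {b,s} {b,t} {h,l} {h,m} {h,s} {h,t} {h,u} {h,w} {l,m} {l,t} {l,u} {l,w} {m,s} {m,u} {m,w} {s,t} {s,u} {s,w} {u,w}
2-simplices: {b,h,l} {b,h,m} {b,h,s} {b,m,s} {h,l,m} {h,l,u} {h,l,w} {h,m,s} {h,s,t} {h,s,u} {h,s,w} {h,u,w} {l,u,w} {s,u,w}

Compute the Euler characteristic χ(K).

χ(K)=0

n_0=8 n_1=22 n_2=14
χ=+8−22+14=0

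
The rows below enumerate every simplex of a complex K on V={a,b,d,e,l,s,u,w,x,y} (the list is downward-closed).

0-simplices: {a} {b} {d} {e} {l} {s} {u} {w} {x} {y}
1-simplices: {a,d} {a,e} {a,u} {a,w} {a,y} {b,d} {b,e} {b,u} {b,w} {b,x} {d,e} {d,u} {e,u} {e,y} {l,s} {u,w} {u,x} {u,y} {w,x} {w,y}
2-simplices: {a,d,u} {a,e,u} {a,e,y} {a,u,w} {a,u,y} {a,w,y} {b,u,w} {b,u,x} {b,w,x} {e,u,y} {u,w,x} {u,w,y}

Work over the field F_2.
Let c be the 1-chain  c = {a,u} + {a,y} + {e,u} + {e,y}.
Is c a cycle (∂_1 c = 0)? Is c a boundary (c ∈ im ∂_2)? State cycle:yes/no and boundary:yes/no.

n_0=10 n_1=20 n_2=12  [Z2]
∂1: piv[ad,ae,au,aw,ay,bd,bx,ls] rk=8  ker:be,bu,bw,de,du,eu,ey,uw,ux,uy,wx,wy
∂2: piv[adu,aeu,aey,auw,auy,awy,buw,bux,bwx] rk=9  ker:euy,uwx,uwy
∂1c = 0
c vs im∂2: reduces to 0 ⇒ boundary

cycle:yes boundary:yes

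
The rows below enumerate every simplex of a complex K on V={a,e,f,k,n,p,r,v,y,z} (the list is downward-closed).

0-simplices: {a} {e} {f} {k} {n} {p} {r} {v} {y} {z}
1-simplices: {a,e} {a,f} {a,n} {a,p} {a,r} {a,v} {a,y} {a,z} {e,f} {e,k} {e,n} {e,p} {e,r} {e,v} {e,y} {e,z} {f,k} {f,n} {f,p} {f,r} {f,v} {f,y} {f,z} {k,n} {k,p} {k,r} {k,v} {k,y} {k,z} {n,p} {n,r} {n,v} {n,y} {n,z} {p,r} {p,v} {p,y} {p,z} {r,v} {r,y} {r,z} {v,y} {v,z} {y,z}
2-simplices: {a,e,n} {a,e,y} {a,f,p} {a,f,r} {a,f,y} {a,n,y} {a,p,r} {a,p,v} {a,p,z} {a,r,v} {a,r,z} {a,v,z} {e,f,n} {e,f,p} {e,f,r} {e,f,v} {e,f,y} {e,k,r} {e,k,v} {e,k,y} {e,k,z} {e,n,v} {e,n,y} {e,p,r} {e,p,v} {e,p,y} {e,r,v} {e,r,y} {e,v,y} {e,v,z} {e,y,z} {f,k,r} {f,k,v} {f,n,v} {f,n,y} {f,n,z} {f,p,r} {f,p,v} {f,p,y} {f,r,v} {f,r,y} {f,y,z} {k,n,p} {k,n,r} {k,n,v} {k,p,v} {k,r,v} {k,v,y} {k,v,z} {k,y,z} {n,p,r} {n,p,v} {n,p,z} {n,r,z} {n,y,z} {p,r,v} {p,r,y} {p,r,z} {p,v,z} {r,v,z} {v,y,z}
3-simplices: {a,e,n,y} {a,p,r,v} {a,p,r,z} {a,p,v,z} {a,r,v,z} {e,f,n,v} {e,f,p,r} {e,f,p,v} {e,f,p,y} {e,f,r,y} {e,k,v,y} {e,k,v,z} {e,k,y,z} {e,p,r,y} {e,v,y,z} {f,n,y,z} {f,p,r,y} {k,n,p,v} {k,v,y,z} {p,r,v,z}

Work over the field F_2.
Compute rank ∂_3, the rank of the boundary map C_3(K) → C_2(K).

n_0=10 n_1=44 n_2=61 n_3=20  [Z2]
∂1: piv[ae,af,an,ap,ar,av,ay,az,ek] rk=9  ker:ef,en,ep,er,ev,ey,ez,fk,fn,fp,fr,fv,fy,fz,kn,kp,kr,kv,ky,kz,np,nr,nv,ny,nz,pr,pv,py,pz,rv,ry,rz,vy,vz,yz
∂2: piv[aen,aey,afp,afr,afy,any,apr,apv,apz,arv,arz,avz,efn,efp,efr,efv,efy,ekr,ekv,eky,ekz,env,epv,epy,ery,evy,evz,eyz,fkr,fnz,fyz,knp,knr,knv,kpv] rk=35  ker:eny,epr,erv,fkv,fnv,fny,fpr,fpv,fpy,frv,fry,krv,kvy,kvz,kyz,npr,npv,npz,nrz,nyz,prv,pry,prz,pvz,rvz,vyz
∂3: piv[aeny,aprv,aprz,apvz,arvz,efnv,efpr,efpv,efpy,efry,ekvy,ekvz,ekyz,epry,evyz,fnyz,knpv] rk=17  ker:fpry,kvyz,prvz
rk∂_3=17

rank∂_3=17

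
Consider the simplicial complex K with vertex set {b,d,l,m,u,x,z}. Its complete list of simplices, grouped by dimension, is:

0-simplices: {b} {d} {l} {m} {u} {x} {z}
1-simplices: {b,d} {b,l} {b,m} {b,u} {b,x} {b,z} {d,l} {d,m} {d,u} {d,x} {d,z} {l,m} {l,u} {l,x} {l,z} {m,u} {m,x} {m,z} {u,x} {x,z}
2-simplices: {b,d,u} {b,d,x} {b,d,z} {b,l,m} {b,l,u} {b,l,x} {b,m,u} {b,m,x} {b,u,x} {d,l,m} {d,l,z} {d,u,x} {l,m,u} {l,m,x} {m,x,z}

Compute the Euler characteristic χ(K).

n_0=7 n_1=20 n_2=15
χ=+7−20+15=2

χ(K)=2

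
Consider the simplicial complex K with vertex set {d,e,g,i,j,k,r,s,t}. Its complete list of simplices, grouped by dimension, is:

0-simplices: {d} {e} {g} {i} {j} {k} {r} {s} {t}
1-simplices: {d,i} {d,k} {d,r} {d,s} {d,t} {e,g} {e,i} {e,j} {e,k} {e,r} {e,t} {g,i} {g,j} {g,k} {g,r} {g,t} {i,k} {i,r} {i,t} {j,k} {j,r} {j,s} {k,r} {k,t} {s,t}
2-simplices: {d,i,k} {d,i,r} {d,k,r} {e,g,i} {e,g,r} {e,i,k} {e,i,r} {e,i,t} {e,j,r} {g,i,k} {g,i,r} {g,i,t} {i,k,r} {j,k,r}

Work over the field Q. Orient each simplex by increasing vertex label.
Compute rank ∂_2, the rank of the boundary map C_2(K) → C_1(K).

n_0=9 n_1=25 n_2=14  [Q]
∂1: piv[di,dk,dr,ds,dt,eg,ei,ej] rk=8  ker:ek,er,et,gi,gj,gk,gr,gt,ik,ir,it,jk,jr,js,kr,kt,st
∂2: piv[dik,dir,dkr,egi,egr,eik,eir,eit,ejr,gik,git,jkr] rk=12  ker:gir,ikr
rk∂_2=12

rank∂_2=12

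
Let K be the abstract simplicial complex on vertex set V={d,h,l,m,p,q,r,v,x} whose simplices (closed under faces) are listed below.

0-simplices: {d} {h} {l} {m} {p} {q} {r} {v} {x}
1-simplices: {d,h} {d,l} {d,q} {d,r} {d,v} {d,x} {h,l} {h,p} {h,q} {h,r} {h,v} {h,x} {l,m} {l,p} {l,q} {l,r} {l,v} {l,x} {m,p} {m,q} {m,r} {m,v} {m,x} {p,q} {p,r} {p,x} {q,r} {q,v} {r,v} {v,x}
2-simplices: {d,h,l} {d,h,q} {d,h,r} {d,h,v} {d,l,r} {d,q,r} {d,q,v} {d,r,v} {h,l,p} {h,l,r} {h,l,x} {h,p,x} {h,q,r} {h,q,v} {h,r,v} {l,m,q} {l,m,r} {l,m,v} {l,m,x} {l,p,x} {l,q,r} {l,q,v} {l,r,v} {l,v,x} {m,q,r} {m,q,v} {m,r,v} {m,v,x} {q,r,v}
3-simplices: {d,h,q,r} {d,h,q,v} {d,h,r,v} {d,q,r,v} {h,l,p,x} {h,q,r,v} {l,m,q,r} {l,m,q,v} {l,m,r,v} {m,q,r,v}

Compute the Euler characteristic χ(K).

n_0=9 n_1=30 n_2=29 n_3=10
χ=+9−30+29−10=-2

χ(K)=-2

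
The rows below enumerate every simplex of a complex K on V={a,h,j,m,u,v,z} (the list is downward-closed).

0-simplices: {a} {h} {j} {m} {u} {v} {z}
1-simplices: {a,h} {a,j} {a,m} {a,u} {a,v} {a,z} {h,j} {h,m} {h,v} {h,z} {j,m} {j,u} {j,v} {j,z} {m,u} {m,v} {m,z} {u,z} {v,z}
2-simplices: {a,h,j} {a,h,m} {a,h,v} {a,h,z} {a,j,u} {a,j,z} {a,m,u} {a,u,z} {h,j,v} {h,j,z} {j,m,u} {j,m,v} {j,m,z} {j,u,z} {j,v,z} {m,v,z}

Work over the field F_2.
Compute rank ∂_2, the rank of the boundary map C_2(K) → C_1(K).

rank∂_2=13

n_0=7 n_1=19 n_2=16  [Z2]
∂1: piv[ah,aj,am,au,av,az] rk=6  ker:hj,hm,hv,hz,jm,ju,jv,jz,mu,mv,mz,uz,vz
∂2: piv[ahj,ahm,ahv,ahz,aju,ajz,amu,auz,hjv,jmu,jmv,jmz,jvz] rk=13  ker:hjz,juz,mvz
rk∂_2=13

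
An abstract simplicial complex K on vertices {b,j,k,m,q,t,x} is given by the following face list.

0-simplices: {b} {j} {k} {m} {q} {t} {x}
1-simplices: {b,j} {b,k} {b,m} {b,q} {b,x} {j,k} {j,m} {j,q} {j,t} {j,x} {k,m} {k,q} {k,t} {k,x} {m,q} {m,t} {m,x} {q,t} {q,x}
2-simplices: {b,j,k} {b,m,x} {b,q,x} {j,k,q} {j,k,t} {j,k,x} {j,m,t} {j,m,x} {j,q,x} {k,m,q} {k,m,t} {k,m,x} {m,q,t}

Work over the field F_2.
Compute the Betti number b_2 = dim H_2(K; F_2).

b_2=1

n_0=7 n_1=19 n_2=13  [Z2]
∂1: piv[bj,bk,bm,bq,bx,jt] rk=6  ker:jk,jm,jq,jx,km,kq,kt,kx,mq,mt,mx,qt,qx
∂2: piv[bjk,bmx,bqx,jkq,jkt,jkx,jmt,jmx,jqx,kmq,kmt,mqt] rk=12  ker:kmx
b_2=(13−12)−0=1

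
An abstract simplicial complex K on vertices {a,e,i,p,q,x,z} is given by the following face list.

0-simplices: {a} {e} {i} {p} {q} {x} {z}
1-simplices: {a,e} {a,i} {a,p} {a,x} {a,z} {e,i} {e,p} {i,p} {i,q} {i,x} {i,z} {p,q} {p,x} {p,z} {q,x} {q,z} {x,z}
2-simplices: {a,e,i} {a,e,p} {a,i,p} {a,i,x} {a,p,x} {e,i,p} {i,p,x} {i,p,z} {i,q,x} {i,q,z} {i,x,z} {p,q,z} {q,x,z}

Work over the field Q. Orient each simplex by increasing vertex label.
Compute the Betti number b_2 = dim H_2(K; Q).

b_2=3

n_0=7 n_1=17 n_2=13  [Q]
∂1: piv[ae,ai,ap,ax,az,iq] rk=6  ker:ei,ep,ip,ix,iz,pq,px,pz,qx,qz,xz
∂2: piv[aei,aep,aip,aix,apx,ipz,iqx,iqz,ixz,pqz] rk=10  ker:eip,ipx,qxz
b_2=(13−10)−0=3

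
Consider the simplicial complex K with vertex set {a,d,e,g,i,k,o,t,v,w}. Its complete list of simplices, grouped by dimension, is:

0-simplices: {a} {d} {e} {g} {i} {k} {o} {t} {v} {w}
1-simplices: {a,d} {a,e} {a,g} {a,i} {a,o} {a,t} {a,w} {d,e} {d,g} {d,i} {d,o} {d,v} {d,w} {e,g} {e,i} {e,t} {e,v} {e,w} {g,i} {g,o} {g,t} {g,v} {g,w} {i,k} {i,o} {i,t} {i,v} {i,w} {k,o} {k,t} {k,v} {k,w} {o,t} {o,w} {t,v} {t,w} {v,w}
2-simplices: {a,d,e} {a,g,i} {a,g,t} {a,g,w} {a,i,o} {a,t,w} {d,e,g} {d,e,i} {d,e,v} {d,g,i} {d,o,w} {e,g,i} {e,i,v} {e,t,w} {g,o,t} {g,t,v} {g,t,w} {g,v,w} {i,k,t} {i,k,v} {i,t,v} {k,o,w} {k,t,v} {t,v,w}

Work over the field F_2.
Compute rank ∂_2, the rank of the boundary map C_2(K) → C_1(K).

n_0=10 n_1=37 n_2=24  [Z2]
∂1: piv[ad,ae,ag,ai,ao,at,aw,dv,ik] rk=9  ker:de,dg,di,do,dw,eg,ei,et,ev,ew,gi,go,gt,gv,gw,io,it,iv,iw,ko,kt,kv,kw,ot,ow,tv,tw,vw
∂2: piv[ade,agi,agt,agw,aio,atw,deg,dei,dev,dgi,dow,eiv,etw,got,gtv,gvw,ikt,ikv,itv,kow] rk=20  ker:egi,gtw,ktv,tvw
rk∂_2=20

rank∂_2=20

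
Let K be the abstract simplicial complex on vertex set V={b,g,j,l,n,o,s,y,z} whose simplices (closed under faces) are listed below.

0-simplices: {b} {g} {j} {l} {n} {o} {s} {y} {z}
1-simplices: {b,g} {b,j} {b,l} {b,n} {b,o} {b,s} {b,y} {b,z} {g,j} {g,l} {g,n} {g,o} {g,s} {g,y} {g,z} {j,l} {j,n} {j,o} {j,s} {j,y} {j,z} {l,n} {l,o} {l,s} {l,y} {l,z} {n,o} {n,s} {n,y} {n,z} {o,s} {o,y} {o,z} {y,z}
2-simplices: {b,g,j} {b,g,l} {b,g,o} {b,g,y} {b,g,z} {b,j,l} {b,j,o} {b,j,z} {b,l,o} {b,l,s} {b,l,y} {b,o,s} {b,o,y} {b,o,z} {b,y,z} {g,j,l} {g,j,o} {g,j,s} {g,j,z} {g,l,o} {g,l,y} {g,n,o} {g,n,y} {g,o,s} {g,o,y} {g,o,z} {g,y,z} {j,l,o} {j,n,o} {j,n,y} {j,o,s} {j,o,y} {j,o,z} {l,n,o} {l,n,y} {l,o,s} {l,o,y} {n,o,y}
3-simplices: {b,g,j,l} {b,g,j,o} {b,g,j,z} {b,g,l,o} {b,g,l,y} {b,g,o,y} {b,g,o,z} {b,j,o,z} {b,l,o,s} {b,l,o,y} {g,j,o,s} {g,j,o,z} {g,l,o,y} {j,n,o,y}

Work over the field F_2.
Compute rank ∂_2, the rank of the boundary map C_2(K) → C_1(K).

rank∂_2=22

n_0=9 n_1=34 n_2=38 n_3=14  [Z2]
∂1: piv[bg,bj,bl,bn,bo,bs,by,bz] rk=8  ker:gj,gl,gn,go,gs,gy,gz,jl,jn,jo,js,jy,jz,ln,lo,ls,ly,lz,no,ns,ny,nz,os,oy,oz,yz
∂2: piv[bgj,bgl,bgo,bgy,bgz,bjl,bjo,bjz,blo,bls,bly,bos,boy,boz,byz,gjs,gno,gny,gos,jno,jny,lno] rk=22  ker:gjl,gjo,gjz,glo,gly,goy,goz,gyz,jlo,jos,joy,joz,lny,los,loy,noy
∂3: piv[bgjl,bgjo,bgjz,bglo,bgly,bgoy,bgoz,bjoz,blos,bloy,gjos,jnoy] rk=12  ker:gjoz,gloy
rk∂_2=22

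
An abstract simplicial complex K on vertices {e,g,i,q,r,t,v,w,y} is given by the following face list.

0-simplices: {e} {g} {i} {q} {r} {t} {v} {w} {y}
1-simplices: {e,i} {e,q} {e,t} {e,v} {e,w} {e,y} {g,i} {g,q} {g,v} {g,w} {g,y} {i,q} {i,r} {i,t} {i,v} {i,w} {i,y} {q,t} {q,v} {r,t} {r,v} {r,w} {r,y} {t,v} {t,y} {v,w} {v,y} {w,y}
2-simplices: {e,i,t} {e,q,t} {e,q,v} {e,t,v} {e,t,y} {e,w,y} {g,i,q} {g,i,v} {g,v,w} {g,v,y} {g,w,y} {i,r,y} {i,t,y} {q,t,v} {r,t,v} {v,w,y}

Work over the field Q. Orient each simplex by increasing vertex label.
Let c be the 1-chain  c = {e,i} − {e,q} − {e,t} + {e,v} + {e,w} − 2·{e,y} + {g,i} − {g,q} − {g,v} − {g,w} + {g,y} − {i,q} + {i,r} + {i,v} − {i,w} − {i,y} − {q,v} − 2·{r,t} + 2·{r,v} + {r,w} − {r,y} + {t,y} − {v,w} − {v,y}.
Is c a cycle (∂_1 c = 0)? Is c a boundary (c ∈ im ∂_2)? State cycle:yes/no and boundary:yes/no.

n_0=9 n_1=28 n_2=16  [Q]
∂1: piv[ei,eq,et,ev,ew,ey,gi,ir] rk=8  ker:gq,gv,gw,gy,iq,it,iv,iw,iy,qt,qv,rt,rv,rw,ry,tv,ty,vw,vy,wy
∂2: piv[eit,eqt,eqv,etv,ety,ewy,giq,giv,gvw,gvy,gwy,iry,ity,rtv] rk=14  ker:qtv,vwy
∂1c = {e} + {g} + 3·{i} − 2·{q} + {r} − 4·{t} + 4·{v} − {w} − 3·{y}

cycle:no boundary:no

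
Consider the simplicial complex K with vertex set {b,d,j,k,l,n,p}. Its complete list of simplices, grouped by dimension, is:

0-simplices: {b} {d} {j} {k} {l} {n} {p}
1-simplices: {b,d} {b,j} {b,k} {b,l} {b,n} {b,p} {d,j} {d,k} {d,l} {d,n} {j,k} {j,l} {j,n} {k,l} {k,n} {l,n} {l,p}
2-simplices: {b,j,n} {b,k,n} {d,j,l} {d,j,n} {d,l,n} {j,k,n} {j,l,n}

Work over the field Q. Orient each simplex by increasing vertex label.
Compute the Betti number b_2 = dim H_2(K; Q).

n_0=7 n_1=17 n_2=7  [Q]
∂1: piv[bd,bj,bk,bl,bn,bp] rk=6  ker:dj,dk,dl,dn,jk,jl,jn,kl,kn,ln,lp
∂2: piv[bjn,bkn,djl,djn,dln,jkn] rk=6  ker:jln
b_2=(7−6)−0=1

b_2=1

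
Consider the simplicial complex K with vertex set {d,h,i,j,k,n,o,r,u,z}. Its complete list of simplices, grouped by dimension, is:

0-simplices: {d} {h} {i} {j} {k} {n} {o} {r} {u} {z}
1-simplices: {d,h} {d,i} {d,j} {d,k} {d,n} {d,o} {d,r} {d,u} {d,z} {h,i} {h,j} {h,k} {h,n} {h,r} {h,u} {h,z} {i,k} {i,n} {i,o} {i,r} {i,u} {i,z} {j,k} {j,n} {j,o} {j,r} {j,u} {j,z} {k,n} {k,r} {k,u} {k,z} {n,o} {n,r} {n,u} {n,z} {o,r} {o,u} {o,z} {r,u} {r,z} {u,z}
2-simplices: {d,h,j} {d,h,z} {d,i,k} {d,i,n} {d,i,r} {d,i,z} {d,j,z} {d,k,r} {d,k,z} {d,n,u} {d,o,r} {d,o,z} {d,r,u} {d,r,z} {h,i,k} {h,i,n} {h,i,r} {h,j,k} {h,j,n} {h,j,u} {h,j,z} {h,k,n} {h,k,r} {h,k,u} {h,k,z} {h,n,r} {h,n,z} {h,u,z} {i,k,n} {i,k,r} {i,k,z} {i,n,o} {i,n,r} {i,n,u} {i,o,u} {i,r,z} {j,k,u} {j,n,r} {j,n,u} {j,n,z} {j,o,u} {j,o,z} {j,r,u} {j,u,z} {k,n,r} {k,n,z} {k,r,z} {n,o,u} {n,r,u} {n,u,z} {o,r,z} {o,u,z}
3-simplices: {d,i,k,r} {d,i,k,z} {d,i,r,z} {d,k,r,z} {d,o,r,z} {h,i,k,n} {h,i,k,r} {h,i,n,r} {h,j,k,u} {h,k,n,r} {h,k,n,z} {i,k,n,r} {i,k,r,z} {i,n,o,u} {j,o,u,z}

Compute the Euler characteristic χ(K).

n_0=10 n_1=42 n_2=52 n_3=15
χ=+10−42+52−15=5

χ(K)=5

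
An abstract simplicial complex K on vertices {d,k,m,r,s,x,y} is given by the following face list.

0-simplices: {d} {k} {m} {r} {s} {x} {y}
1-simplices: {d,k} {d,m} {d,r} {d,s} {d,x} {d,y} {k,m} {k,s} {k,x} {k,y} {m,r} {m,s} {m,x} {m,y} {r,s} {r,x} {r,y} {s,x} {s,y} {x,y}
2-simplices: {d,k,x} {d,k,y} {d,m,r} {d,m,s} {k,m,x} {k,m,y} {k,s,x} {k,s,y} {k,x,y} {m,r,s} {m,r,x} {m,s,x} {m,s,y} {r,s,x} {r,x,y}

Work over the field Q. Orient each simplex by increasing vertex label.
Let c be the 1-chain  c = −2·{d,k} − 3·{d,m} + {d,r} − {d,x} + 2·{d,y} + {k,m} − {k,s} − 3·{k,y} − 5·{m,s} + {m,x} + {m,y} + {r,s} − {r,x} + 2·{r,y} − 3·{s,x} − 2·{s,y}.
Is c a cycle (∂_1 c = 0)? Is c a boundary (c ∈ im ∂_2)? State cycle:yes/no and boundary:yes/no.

cycle:no boundary:no

n_0=7 n_1=20 n_2=15  [Q]
∂1: piv[dk,dm,dr,ds,dx,dy] rk=6  ker:km,ks,kx,ky,mr,ms,mx,my,rs,rx,ry,sx,sy,xy
∂2: piv[dkx,dky,dmr,dms,kmx,kmy,ksx,ksy,kxy,mrs,mrx,msx,rxy] rk=13  ker:msy,rsx
∂1c = 3·{d} + {k} + {m} − {r} − 4·{x}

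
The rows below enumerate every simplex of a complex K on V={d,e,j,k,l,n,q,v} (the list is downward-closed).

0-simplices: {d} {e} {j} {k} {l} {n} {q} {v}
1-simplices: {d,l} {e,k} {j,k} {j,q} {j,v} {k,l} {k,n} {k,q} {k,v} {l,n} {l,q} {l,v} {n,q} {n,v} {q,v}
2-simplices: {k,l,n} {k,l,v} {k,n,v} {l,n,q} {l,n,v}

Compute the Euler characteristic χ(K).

n_0=8 n_1=15 n_2=5
χ=+8−15+5=-2

χ(K)=-2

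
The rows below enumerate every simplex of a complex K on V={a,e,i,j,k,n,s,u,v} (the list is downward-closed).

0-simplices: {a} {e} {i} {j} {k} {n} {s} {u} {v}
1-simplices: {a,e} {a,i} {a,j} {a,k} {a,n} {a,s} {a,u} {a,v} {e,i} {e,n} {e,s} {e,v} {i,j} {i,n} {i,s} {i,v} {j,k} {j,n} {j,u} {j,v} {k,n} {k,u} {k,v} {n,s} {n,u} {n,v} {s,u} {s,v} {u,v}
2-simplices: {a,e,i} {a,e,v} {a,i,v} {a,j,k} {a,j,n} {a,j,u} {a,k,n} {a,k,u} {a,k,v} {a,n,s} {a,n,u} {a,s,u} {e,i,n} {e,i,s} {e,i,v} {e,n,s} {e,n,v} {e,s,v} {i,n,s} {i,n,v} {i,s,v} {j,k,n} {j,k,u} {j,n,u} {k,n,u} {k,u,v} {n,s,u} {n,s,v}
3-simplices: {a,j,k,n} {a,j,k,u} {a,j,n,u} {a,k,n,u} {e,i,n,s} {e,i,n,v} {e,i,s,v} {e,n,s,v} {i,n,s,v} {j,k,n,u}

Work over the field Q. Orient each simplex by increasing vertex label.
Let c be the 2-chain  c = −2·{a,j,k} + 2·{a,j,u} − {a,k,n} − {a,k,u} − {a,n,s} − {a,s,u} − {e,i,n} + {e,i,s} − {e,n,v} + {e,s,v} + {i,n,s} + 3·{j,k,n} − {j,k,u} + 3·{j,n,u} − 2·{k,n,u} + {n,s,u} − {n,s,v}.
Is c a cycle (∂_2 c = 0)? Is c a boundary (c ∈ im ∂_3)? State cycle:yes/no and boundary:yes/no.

n_0=9 n_1=29 n_2=28 n_3=10  [Q]
∂1: piv[ae,ai,aj,ak,an,as,au,av] rk=8  ker:ei,en,es,ev,ij,in,is,iv,jk,jn,ju,jv,kn,ku,kv,ns,nu,nv,su,sv,uv
∂2: piv[aei,aev,aiv,ajk,ajn,aju,akn,aku,akv,ans,anu,asu,ein,eis,ens,env,esv,kuv] rk=18  ker:eiv,ins,inv,isv,jkn,jku,jnu,knu,nsu,nsv
∂3: piv[ajkn,ajku,ajnu,aknu,eins,einv,eisv,ensv] rk=8  ker:insv,jknu
∂2c = 0
c vs im∂3: residual ≠ 0 ⇒ not boundary

cycle:yes boundary:no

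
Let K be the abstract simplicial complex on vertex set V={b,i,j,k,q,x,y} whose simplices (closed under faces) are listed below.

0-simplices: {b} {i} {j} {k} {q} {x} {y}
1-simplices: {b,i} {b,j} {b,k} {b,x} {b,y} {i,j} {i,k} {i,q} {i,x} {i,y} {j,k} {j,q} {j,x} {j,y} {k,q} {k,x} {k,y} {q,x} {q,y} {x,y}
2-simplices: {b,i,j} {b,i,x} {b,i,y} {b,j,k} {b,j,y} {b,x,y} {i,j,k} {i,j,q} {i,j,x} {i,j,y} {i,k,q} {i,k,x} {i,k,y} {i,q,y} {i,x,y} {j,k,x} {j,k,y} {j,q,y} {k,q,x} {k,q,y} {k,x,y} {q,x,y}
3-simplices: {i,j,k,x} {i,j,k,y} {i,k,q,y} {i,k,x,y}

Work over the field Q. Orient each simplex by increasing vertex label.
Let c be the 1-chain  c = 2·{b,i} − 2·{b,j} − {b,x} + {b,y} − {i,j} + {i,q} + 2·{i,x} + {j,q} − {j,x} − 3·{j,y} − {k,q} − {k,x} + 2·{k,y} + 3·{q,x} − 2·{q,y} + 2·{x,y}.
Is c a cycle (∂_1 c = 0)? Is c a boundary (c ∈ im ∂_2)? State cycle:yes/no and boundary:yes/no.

n_0=7 n_1=20 n_2=22 n_3=4  [Q]
∂1: piv[bi,bj,bk,bx,by,iq] rk=6  ker:ij,ik,ix,iy,jk,jq,jx,jy,kq,kx,ky,qx,qy,xy
∂2: piv[bij,bix,biy,bjk,bjy,bxy,ijk,ijq,ijx,ikq,ikx,iky,iqy,kqx] rk=14  ker:ijy,ixy,jkx,jky,jqy,kqy,kxy,qxy
∂3: piv[ijkx,ijky,ikqy,ikxy] rk=4
∂1c = 0
c vs im∂2: reduces to 0 ⇒ boundary

cycle:yes boundary:yes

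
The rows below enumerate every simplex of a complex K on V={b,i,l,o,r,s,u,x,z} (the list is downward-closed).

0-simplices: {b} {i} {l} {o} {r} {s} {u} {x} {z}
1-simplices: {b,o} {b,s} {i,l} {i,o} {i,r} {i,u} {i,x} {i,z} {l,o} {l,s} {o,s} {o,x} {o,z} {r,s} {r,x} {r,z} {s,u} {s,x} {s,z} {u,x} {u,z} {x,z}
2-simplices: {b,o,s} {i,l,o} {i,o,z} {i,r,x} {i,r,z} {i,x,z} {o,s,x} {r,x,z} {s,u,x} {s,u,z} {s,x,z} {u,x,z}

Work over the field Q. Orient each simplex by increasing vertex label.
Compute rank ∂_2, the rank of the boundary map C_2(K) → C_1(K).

n_0=9 n_1=22 n_2=12  [Q]
∂1: piv[bo,bs,il,io,ir,iu,ix,iz] rk=8  ker:lo,ls,os,ox,oz,rs,rx,rz,su,sx,sz,ux,uz,xz
∂2: piv[bos,ilo,ioz,irx,irz,ixz,osx,sux,suz,sxz] rk=10  ker:rxz,uxz
rk∂_2=10

rank∂_2=10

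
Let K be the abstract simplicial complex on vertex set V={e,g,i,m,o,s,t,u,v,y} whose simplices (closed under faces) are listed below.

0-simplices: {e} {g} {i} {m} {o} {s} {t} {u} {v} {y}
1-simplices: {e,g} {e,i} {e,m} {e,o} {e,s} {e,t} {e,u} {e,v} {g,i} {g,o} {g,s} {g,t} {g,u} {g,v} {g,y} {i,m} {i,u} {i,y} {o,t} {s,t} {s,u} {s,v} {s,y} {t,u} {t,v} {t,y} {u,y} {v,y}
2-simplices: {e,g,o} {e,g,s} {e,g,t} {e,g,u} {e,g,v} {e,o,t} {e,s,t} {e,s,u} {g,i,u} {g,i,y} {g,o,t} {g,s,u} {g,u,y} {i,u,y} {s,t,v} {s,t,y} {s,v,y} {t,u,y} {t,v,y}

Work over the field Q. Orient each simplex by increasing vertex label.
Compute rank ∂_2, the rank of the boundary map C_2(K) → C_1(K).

n_0=10 n_1=28 n_2=19  [Q]
∂1: piv[eg,ei,em,eo,es,et,eu,ev,gy] rk=9  ker:gi,go,gs,gt,gu,gv,im,iu,iy,ot,st,su,sv,sy,tu,tv,ty,uy,vy
∂2: piv[ego,egs,egt,egu,egv,eot,est,esu,giu,giy,guy,stv,sty,svy,tuy] rk=15  ker:got,gsu,iuy,tvy
rk∂_2=15

rank∂_2=15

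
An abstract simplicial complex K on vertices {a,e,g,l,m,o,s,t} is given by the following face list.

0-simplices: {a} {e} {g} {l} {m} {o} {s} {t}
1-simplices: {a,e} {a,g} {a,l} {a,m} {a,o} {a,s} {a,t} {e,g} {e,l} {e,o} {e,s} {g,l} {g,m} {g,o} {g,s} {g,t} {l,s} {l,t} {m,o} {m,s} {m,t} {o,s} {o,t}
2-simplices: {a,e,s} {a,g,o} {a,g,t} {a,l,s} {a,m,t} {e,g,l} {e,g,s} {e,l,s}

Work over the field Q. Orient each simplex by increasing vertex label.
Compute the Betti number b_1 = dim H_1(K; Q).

n_0=8 n_1=23 n_2=8  [Q]
∂1: piv[ae,ag,al,am,ao,as,at] rk=7  ker:eg,el,eo,es,gl,gm,go,gs,gt,ls,lt,mo,ms,mt,os,ot
∂2: piv[aes,ago,agt,als,amt,egl,egs,els] rk=8
b_1=(23−7)−8=8

b_1=8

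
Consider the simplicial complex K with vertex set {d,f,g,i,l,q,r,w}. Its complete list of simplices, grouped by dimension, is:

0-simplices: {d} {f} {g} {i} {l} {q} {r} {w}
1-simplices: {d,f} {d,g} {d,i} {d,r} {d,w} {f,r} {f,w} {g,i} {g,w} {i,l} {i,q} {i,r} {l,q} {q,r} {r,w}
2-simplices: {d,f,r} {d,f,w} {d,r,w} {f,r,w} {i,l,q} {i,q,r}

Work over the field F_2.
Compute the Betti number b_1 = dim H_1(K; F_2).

b_1=3

n_0=8 n_1=15 n_2=6  [Z2]
∂1: piv[df,dg,di,dr,dw,il,iq] rk=7  ker:fr,fw,gi,gw,ir,lq,qr,rw
∂2: piv[dfr,dfw,drw,ilq,iqr] rk=5  ker:frw
b_1=(15−7)−5=3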